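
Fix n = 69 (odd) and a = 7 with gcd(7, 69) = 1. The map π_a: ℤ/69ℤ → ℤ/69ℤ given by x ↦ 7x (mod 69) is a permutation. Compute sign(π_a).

-1

Start at x=28: 28 → 58 → 61 → 13 → 22 → 16 → 43 → … (one orbit).
6 cycles of lengths [22, 22, 22, 1, 1, 1].
sign(π) = (−1)^{n − #cycles} = (−1)^{69−6} = (−1)^63 = -1.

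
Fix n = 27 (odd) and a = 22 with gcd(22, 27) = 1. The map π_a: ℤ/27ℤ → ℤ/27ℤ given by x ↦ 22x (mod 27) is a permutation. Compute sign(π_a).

Start at x=22: 22 → 25 → 10 → 4 → 7 → 19 → 13 → … (one orbit).
The orbit structure of x ↦ 22x mod 27: 7 orbits of sizes [9, 9, 3, 3, 1, 1, 1].
n − c = 27 − 7 = 20; sign = (−1)^20 = +1.
(22|27)_J = +1 (Zolotarev's lemma cross-check).

+1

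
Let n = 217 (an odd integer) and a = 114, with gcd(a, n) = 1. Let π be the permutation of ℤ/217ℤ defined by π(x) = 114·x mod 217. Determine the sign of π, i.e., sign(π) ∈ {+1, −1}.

-1

Start at x=120: 120 → 9 → 158 → 1 → 114 → 193 → 85 → … (one orbit).
π_114 has 10 disjoint cycles with lengths [30, 30, 30, 30, 30, 30, 30, 3, 3, 1] on {0,…,216}.
217 − 10 = 207 transpositions; sign(π) = (−1)^207 = -1.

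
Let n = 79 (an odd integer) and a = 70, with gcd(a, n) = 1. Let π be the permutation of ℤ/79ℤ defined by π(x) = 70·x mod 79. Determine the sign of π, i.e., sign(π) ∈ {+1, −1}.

Start at x=48: 48 → 42 → 17 → 5 → 34 → 10 → 68 → … (one orbit).
π_70 has 2 disjoint cycles with lengths [78, 1] on {0,…,78}.
With 2 cycles on 79 points, sign = (−1)^{79−2} = -1.

-1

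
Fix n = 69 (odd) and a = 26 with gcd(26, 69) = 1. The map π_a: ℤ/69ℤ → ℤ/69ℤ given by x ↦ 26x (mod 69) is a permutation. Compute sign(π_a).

Trace 8: π^k(8) = [8, 1, 26, 55, 50, 58, 59] for k=0..6.
Decompose π into cycles: lengths [22, 22, 11, 11, 2, 1] (6 cycles, including the fixed point 0).
69 − 6 = 63 transpositions; sign(π) = (−1)^63 = -1.
Check: (26/69) = -1 by Zolotarev.

-1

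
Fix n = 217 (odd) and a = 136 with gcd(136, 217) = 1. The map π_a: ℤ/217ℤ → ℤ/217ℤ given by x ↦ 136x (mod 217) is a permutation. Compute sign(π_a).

+1

Start at x=216: 216 → 81 → 166 → 8 → 3 → 191 → 153 → … (one orbit).
Cycle type of π: 30×7 + 6 + 1; total 9 cycles.
sign(π) = (−1)^{n − #cycles} = (−1)^{217−9} = (−1)^208 = +1.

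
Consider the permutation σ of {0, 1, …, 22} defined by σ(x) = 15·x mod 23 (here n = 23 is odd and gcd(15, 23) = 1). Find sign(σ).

Orbit of 22 under x↦15x: [22, 8, 5, 6, 21, 16, 10]… (length divides ord_23(15)).
The orbit structure of x ↦ 15x mod 23: 2 orbits of sizes [22, 1].
Σ(ℓ_i−1) = 23−2 = 21; sign = (−1)^21 = -1.
(15|23)_J = -1 (Zolotarev's lemma cross-check).

-1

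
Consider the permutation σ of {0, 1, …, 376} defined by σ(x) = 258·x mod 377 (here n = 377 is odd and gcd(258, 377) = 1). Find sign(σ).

+1

Start at x=212: 212 → 31 → 81 → 163 → 207 → 249 → 152 → … (one orbit).
7 cycles of lengths [84, 84, 84, 84, 28, 12, 1].
377 − 7 = 370 transpositions; sign(π) = (−1)^370 = +1.
The Jacobi symbol (258|377) = +1 (Zolotarev) agrees.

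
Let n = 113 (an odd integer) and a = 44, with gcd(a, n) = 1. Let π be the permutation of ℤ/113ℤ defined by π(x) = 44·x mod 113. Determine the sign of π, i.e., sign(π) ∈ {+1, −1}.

Start at x=69: 69 → 98 → 18 → 1 → 44 → 15 → 95 → … (one orbit).
15 cycles of lengths [8, 8, 8, 8, 8, 8, 8, 8, 8, 8, 8, 8, 8, 8, 1].
113 − 15 = 98 transpositions; sign(π) = (−1)^98 = +1.

+1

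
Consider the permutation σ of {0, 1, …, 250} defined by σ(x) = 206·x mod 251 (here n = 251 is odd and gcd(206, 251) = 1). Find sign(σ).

Trace 119: π^k(119) = [119, 167, 15, 78, 4, 71, 68] for k=0..6.
Decompose π into cycles: lengths [250, 1] (2 cycles, including the fixed point 0).
251 − 2 = 249 transpositions; sign(π) = (−1)^249 = -1.
The Jacobi symbol (206|251) = -1 (Zolotarev) agrees.

-1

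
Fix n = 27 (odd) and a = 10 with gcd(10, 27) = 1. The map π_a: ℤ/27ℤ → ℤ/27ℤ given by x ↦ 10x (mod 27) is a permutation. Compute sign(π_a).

Trace 1: π^k(1) = [1, 10, 19] for k=0..2.
Cycle lengths of π_10 on ℤ/27ℤ: [3, 3, 3, 3, 3, 3, 1, 1, 1, 1, 1, 1, 1, 1, 1]; 15 cycles in total.
Σ(ℓ_i−1) = 27−15 = 12; sign = (−1)^12 = +1.

+1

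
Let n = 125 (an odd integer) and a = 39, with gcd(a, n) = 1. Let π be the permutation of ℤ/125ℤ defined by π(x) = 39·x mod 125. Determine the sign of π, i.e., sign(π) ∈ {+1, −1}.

+1

Orbit of 31 under x↦39x: [31, 84, 26, 14, 46, 44, 91]… (length divides ord_125(39)).
Cycle type of π: 50×2 + 10×2 + 2×2 + 1; total 7 cycles.
With 7 cycles on 125 points, sign = (−1)^{125−7} = +1.
Via Zolotarev, sign(π_{39}) = (39|125) = +1.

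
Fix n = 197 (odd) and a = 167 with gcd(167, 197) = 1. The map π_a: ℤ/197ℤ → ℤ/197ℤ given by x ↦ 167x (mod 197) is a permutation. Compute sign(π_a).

Orbit of 158 under x↦167x: [158, 185, 163, 35, 132, 177, 9]… (length divides ord_197(167)).
Cycle type of π: 196 + 1; total 2 cycles.
2 cycles on 197: each ℓ→(−1)^(ℓ−1), product (−1)^195 = -1.

-1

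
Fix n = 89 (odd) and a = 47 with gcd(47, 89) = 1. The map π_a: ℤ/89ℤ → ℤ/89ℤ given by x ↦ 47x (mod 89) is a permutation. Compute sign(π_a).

+1

Trace 50: π^k(50) = [50, 36, 1, 47, 73, 49, 78] for k=0..6.
The orbit structure of x ↦ 47x mod 89: 3 orbits of sizes [44, 44, 1].
89 − 3 = 86 transpositions; sign(π) = (−1)^86 = +1.
Zolotarev: (47|89) = +1, matching the cycle-count sign.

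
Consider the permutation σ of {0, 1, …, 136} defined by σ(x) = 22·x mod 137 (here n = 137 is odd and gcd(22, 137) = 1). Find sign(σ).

Orbit of 136 under x↦22x: [136, 115, 64, 38, 14, 34, 63]… (length divides ord_137(22)).
Cycle lengths of π_22 on ℤ/137ℤ: [34, 34, 34, 34, 1]; 5 cycles in total.
Σ(ℓ_i−1) = 137−5 = 132; sign = (−1)^132 = +1.
Check: (22/137) = +1 by Zolotarev.

+1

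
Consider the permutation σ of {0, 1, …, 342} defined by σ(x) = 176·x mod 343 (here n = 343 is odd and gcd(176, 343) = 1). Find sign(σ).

Orbit of 92 under x↦176x: [92, 71, 148, 323, 253, 281, 64]… (length divides ord_343(176)).
19 cycles of lengths [49, 49, 49, 49, 49, 49, 7, 7, 7, 7, 7, 7, 1, 1, 1, 1, 1, 1, 1].
19 cycles on 343: each ℓ→(−1)^(ℓ−1), product (−1)^324 = +1.
The Jacobi symbol (176|343) = +1 (Zolotarev) agrees.

+1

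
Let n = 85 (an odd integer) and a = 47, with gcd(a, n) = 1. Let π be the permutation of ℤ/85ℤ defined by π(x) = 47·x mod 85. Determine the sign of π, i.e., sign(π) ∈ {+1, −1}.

-1

Trace 1: π^k(1) = [1, 47, 84, 38] for k=0..3.
The orbit structure of x ↦ 47x mod 85: 22 orbits of sizes [4, 4, 4, 4, 4, 4, 4, 4, 4, 4, 4, 4, 4, 4, 4, 4, 4, 4, 4, 4, 4, 1].
85 − 22 = 63 transpositions; sign(π) = (−1)^63 = -1.
(47|85)_J = -1 (Zolotarev's lemma cross-check).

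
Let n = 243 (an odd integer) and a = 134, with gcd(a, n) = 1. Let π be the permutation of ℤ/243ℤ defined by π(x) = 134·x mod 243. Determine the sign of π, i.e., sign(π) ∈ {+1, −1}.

-1

Orbit of 190 under x↦134x: [190, 188, 163, 215, 136, 242, 109]… (length divides ord_243(134)).
π_134 has 32 disjoint cycles with lengths [18, 18, 18, 18, 18, 18, 18, 18, 18, 6, 6, 6, 6, 6, 6, 6, 6, 6, 2, 2, 2, 2, 2, 2, 2, 2, 2, 2, 2, 2, 2, 1] on {0,…,242}.
Σ(ℓ_i−1) = 243−32 = 211; sign = (−1)^211 = -1.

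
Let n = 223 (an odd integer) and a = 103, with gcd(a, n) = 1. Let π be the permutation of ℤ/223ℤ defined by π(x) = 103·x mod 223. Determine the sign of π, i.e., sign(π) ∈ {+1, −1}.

-1

Trace 125: π^k(125) = [125, 164, 167, 30, 191, 49, 141] for k=0..6.
4 cycles of lengths [74, 74, 74, 1].
With 4 cycles on 223 points, sign = (−1)^{223−4} = -1.
Via Zolotarev, sign(π_{103}) = (103|223) = -1.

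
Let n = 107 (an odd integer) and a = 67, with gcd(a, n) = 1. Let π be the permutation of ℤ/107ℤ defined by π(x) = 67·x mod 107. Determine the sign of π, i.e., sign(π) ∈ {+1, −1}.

-1

Start at x=96: 96 → 12 → 55 → 47 → 46 → 86 → 91 → … (one orbit).
Decompose π into cycles: lengths [106, 1] (2 cycles, including the fixed point 0).
n − c = 107 − 2 = 105; sign = (−1)^105 = -1.
Via Zolotarev, sign(π_{67}) = (67|107) = -1.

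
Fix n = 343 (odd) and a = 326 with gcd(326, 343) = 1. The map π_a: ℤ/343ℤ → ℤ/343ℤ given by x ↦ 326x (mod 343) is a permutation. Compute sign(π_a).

+1

Trace 23: π^k(23) = [23, 295, 130, 191, 183, 319, 65] for k=0..6.
π_326 has 7 disjoint cycles with lengths [147, 147, 21, 21, 3, 3, 1] on {0,…,342}.
With 7 cycles on 343 points, sign = (−1)^{343−7} = +1.
The Jacobi symbol (326|343) = +1 (Zolotarev) agrees.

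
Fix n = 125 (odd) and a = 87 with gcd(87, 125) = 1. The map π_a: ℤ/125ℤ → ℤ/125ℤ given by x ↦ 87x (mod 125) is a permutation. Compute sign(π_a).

Trace 19: π^k(19) = [19, 28, 61, 57, 84, 58, 46] for k=0..6.
Decompose π into cycles: lengths [100, 20, 4, 1] (4 cycles, including the fixed point 0).
125 − 4 = 121 transpositions; sign(π) = (−1)^121 = -1.

-1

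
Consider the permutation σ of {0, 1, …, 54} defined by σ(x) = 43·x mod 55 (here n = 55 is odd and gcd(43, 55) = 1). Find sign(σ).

+1

Start at x=32: 32 → 1 → 43 → 34 → 32 (one orbit).
The orbit structure of x ↦ 43x mod 55: 17 orbits of sizes [4, 4, 4, 4, 4, 4, 4, 4, 4, 4, 4, 2, 2, 2, 2, 2, 1].
Σ(ℓ_i−1) = 55−17 = 38; sign = (−1)^38 = +1.
The Jacobi symbol (43|55) = +1 (Zolotarev) agrees.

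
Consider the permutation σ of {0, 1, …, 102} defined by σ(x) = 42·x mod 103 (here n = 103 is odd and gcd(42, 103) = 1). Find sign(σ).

Orbit of 8 under x↦42x: [8, 27, 1, 42, 13, 31, 66]… (length divides ord_103(42)).
The orbit structure of x ↦ 42x mod 103: 4 orbits of sizes [34, 34, 34, 1].
With 4 cycles on 103 points, sign = (−1)^{103−4} = -1.
Via Zolotarev, sign(π_{42}) = (42|103) = -1.

-1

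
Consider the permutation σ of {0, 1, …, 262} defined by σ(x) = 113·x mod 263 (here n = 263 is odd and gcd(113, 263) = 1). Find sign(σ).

Start at x=4: 4 → 189 → 54 → 53 → 203 → 58 → 242 → … (one orbit).
π_113 has 2 disjoint cycles with lengths [262, 1] on {0,…,262}.
sign(π) = (−1)^{n − #cycles} = (−1)^{263−2} = (−1)^261 = -1.

-1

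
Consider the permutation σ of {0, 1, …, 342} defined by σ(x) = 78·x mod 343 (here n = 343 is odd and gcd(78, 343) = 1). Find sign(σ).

+1

Orbit of 36 under x↦78x: [36, 64, 190, 71, 50, 127, 302]… (length divides ord_343(78)).
19 cycles of lengths [49, 49, 49, 49, 49, 49, 7, 7, 7, 7, 7, 7, 1, 1, 1, 1, 1, 1, 1].
Σ(ℓ_i−1) = 343−19 = 324; sign = (−1)^324 = +1.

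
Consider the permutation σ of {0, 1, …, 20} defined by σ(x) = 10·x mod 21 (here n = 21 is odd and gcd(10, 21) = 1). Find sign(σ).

-1

Orbit of 4 under x↦10x: [4, 19, 1, 10, 16, 13]… (length divides ord_21(10)).
Cycle lengths of π_10 on ℤ/21ℤ: [6, 6, 6, 1, 1, 1]; 6 cycles in total.
With 6 cycles on 21 points, sign = (−1)^{21−6} = -1.
Check: (10/21) = -1 by Zolotarev.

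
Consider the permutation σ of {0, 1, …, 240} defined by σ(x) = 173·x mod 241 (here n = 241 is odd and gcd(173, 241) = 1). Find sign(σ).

Trace 226: π^k(226) = [226, 56, 48, 110, 232, 130, 77] for k=0..6.
Cycle lengths of π_173 on ℤ/241ℤ: [240, 1]; 2 cycles in total.
With 2 cycles on 241 points, sign = (−1)^{241−2} = -1.

-1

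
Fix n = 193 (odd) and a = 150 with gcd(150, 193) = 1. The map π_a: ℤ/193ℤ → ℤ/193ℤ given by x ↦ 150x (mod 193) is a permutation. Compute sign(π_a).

Start at x=150: 150 → 112 → 9 → 192 → 43 → 81 → 184 → … (one orbit).
Cycle type of π: 8×24 + 1; total 25 cycles.
sign(π) = (−1)^{n − #cycles} = (−1)^{193−25} = (−1)^168 = +1.

+1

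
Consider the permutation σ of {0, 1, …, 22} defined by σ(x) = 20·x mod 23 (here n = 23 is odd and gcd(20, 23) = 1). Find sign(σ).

Orbit of 8 under x↦20x: [8, 22, 3, 14, 4, 11, 13]… (length divides ord_23(20)).
2 cycles of lengths [22, 1].
23 − 2 = 21 transpositions; sign(π) = (−1)^21 = -1.
(20|23)_J = -1 (Zolotarev's lemma cross-check).

-1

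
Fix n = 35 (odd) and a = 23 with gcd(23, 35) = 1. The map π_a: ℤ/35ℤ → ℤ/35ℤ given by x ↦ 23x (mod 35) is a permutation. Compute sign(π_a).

Trace 22: π^k(22) = [22, 16, 18, 29, 2, 11, 8] for k=0..6.
6 cycles of lengths [12, 12, 4, 3, 3, 1].
With 6 cycles on 35 points, sign = (−1)^{35−6} = -1.
Via Zolotarev, sign(π_{23}) = (23|35) = -1.

-1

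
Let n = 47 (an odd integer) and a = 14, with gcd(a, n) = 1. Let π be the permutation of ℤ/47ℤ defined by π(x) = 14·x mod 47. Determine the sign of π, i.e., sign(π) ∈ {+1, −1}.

Orbit of 18 under x↦14x: [18, 17, 3, 42, 24, 7, 4]… (length divides ord_47(14)).
Cycle type of π: 23×2 + 1; total 3 cycles.
47 − 3 = 44 transpositions; sign(π) = (−1)^44 = +1.

+1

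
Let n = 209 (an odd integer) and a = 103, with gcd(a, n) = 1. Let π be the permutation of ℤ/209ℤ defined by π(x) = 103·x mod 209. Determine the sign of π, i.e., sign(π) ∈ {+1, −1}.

-1

Orbit of 201 under x↦103x: [201, 12, 191, 27, 64, 113, 144]… (length divides ord_209(103)).
Cycle lengths of π_103 on ℤ/209ℤ: [30, 30, 30, 30, 30, 30, 6, 6, 6, 5, 5, 1]; 12 cycles in total.
209 − 12 = 197 transpositions; sign(π) = (−1)^197 = -1.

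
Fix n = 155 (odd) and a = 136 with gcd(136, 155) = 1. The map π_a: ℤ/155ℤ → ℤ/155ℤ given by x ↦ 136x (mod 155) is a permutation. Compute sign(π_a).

-1

Orbit of 116 under x↦136x: [116, 121, 26, 126, 86, 71, 46]… (length divides ord_155(136)).
The orbit structure of x ↦ 136x mod 155: 10 orbits of sizes [30, 30, 30, 30, 30, 1, 1, 1, 1, 1].
With 10 cycles on 155 points, sign = (−1)^{155−10} = -1.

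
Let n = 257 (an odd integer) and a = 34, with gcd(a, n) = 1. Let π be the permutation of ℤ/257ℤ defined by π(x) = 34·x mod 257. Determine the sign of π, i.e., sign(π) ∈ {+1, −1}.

+1

Start at x=8: 8 → 15 → 253 → 121 → 2 → 68 → 256 → … (one orbit).
Cycle type of π: 32×8 + 1; total 9 cycles.
257 − 9 = 248 transpositions; sign(π) = (−1)^248 = +1.
(34|257)_J = +1 (Zolotarev's lemma cross-check).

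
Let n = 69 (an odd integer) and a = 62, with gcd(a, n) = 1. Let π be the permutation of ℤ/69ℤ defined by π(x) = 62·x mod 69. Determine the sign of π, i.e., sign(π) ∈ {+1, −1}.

-1

Start at x=31: 31 → 59 → 1 → 62 → 49 → 2 → 55 → … (one orbit).
6 cycles of lengths [22, 22, 11, 11, 2, 1].
With 6 cycles on 69 points, sign = (−1)^{69−6} = -1.
Zolotarev: (62|69) = -1, matching the cycle-count sign.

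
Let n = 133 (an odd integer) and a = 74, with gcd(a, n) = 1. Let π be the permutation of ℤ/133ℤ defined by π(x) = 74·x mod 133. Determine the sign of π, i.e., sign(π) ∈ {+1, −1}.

+1

Start at x=81: 81 → 9 → 1 → 74 → 23 → 106 → 130 → … (one orbit).
Cycle lengths of π_74 on ℤ/133ℤ: [9, 9, 9, 9, 9, 9, 9, 9, 9, 9, 9, 9, 9, 9, 3, 3, 1]; 17 cycles in total.
With 17 cycles on 133 points, sign = (−1)^{133−17} = +1.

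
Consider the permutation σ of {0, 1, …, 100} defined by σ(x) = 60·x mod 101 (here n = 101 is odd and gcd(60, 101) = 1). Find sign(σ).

Orbit of 69 under x↦60x: [69, 100, 41, 36, 39, 17, 10]… (length divides ord_101(60)).
Cycle lengths of π_60 on ℤ/101ℤ: [20, 20, 20, 20, 20, 1]; 6 cycles in total.
Σ(ℓ_i−1) = 101−6 = 95; sign = (−1)^95 = -1.
Via Zolotarev, sign(π_{60}) = (60|101) = -1.

-1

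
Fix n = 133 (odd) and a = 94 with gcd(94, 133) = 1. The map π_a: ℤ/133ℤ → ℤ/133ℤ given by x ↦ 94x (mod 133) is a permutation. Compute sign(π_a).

+1

Start at x=94: 94 → 58 → 132 → 39 → 75 → 1 → 94 (one orbit).
Cycle lengths of π_94 on ℤ/133ℤ: [6, 6, 6, 6, 6, 6, 6, 6, 6, 6, 6, 6, 6, 6, 6, 6, 6, 6, 6, 2, 2, 2, 2, 2, 2, 2, 2, 2, 1]; 29 cycles in total.
With 29 cycles on 133 points, sign = (−1)^{133−29} = +1.
(94|133)_J = +1 (Zolotarev's lemma cross-check).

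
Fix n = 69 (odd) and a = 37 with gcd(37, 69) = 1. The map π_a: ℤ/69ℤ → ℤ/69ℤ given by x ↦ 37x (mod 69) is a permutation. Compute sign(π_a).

-1

Orbit of 28 under x↦37x: [28, 1, 37, 58, 7, 52, 61]… (length divides ord_69(37)).
π_37 has 6 disjoint cycles with lengths [22, 22, 22, 1, 1, 1] on {0,…,68}.
69 − 6 = 63 transpositions; sign(π) = (−1)^63 = -1.
Via Zolotarev, sign(π_{37}) = (37|69) = -1.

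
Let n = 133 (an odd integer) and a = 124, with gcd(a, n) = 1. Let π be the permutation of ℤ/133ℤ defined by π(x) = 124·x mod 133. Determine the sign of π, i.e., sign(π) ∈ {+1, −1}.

Orbit of 23 under x↦124x: [23, 59, 1, 124, 81, 69, 44]… (length divides ord_133(124)).
π_124 has 9 disjoint cycles with lengths [18, 18, 18, 18, 18, 18, 18, 6, 1] on {0,…,132}.
9 cycles on 133: each ℓ→(−1)^(ℓ−1), product (−1)^124 = +1.

+1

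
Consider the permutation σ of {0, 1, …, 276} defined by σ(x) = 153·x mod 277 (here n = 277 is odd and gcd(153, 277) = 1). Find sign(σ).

Start at x=164: 164 → 162 → 133 → 128 → 194 → 43 → 208 → … (one orbit).
π_153 has 2 disjoint cycles with lengths [276, 1] on {0,…,276}.
n − c = 277 − 2 = 275; sign = (−1)^275 = -1.

-1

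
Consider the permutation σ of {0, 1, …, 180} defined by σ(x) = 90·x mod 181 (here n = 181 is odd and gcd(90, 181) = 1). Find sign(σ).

Orbit of 155 under x↦90x: [155, 13, 84, 139, 21, 80, 141]… (length divides ord_181(90)).
2 cycles of lengths [180, 1].
2 cycles on 181: each ℓ→(−1)^(ℓ−1), product (−1)^179 = -1.
Zolotarev: (90|181) = -1, matching the cycle-count sign.

-1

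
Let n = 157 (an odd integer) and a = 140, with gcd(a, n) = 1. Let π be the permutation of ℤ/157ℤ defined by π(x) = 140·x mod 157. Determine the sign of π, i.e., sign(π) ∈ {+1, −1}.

Start at x=122: 122 → 124 → 90 → 40 → 105 → 99 → 44 → … (one orbit).
Cycle lengths of π_140 on ℤ/157ℤ: [78, 78, 1]; 3 cycles in total.
n − c = 157 − 3 = 154; sign = (−1)^154 = +1.
Check: (140/157) = +1 by Zolotarev.

+1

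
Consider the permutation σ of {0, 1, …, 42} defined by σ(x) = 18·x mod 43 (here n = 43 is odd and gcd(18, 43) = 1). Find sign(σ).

Orbit of 19 under x↦18x: [19, 41, 7, 40, 32, 17, 5]… (length divides ord_43(18)).
Cycle lengths of π_18 on ℤ/43ℤ: [42, 1]; 2 cycles in total.
2 cycles on 43: each ℓ→(−1)^(ℓ−1), product (−1)^41 = -1.

-1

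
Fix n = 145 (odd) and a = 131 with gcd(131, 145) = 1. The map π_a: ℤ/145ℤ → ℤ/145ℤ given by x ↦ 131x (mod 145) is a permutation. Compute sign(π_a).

-1

Orbit of 41 under x↦131x: [41, 6, 61, 16, 66, 91, 31]… (length divides ord_145(131)).
The orbit structure of x ↦ 131x mod 145: 10 orbits of sizes [28, 28, 28, 28, 28, 1, 1, 1, 1, 1].
n − c = 145 − 10 = 135; sign = (−1)^135 = -1.
Via Zolotarev, sign(π_{131}) = (131|145) = -1.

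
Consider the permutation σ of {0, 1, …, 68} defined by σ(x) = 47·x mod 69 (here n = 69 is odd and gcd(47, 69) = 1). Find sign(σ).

-1

Orbit of 1 under x↦47x: [1, 47]… (length divides ord_69(47)).
Decompose π into cycles: lengths [2, 2, 2, 2, 2, 2, 2, 2, 2, 2, 2, 2, 2, 2, 2, 2, 2, 2, 2, 2, 2, 2, 2, 1, 1, 1, 1, 1, 1, 1, 1, 1, 1, 1, 1, 1, 1, 1, 1, 1, 1, 1, 1, 1, 1, 1] (46 cycles, including the fixed point 0).
69 − 46 = 23 transpositions; sign(π) = (−1)^23 = -1.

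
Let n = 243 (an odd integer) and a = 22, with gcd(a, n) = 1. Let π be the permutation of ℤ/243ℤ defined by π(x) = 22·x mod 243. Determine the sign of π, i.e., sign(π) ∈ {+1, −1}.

Orbit of 121 under x↦22x: [121, 232, 1, 22, 241, 199, 4]… (length divides ord_243(22)).
11 cycles of lengths [81, 81, 27, 27, 9, 9, 3, 3, 1, 1, 1].
n − c = 243 − 11 = 232; sign = (−1)^232 = +1.
Check: (22/243) = +1 by Zolotarev.

+1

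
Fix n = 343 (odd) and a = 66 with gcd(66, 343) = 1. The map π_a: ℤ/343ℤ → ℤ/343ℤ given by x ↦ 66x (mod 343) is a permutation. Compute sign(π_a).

-1

Trace 219: π^k(219) = [219, 48, 81, 201, 232, 220, 114] for k=0..6.
Cycle lengths of π_66 on ℤ/343ℤ: [294, 42, 6, 1]; 4 cycles in total.
n − c = 343 − 4 = 339; sign = (−1)^339 = -1.
(66|343)_J = -1 (Zolotarev's lemma cross-check).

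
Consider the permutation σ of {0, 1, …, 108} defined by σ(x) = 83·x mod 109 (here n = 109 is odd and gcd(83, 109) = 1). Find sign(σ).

+1

Orbit of 106 under x↦83x: [106, 78, 43, 81, 74, 38, 102]… (length divides ord_109(83)).
The orbit structure of x ↦ 83x mod 109: 3 orbits of sizes [54, 54, 1].
3 cycles on 109: each ℓ→(−1)^(ℓ−1), product (−1)^106 = +1.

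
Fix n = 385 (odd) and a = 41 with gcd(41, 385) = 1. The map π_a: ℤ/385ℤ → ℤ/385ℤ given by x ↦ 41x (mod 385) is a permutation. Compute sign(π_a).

+1

Start at x=141: 141 → 6 → 246 → 76 → 36 → 321 → 71 → … (one orbit).
π_41 has 55 disjoint cycles with lengths [10, 10, 10, 10, 10, 10, 10, 10, 10, 10, 10, 10, 10, 10, 10, 10, 10, 10, 10, 10, 10, 10, 10, 10, 10, 10, 10, 10, 10, 10, 10, 10, 10, 10, 10, 2, 2, 2, 2, 2, 2, 2, 2, 2, 2, 2, 2, 2, 2, 2, 1, 1, 1, 1, 1] on {0,…,384}.
sign(π) = (−1)^{n − #cycles} = (−1)^{385−55} = (−1)^330 = +1.
(41|385)_J = +1 (Zolotarev's lemma cross-check).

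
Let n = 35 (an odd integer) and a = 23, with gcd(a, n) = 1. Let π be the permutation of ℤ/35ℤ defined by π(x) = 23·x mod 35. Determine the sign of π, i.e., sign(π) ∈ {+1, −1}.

-1

Start at x=2: 2 → 11 → 8 → 9 → 32 → 1 → 23 → … (one orbit).
Cycle lengths of π_23 on ℤ/35ℤ: [12, 12, 4, 3, 3, 1]; 6 cycles in total.
n − c = 35 − 6 = 29; sign = (−1)^29 = -1.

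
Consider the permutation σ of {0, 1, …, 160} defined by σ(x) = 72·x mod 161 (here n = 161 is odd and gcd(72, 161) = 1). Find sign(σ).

+1

Start at x=25: 25 → 29 → 156 → 123 → 1 → 72 → 32 → … (one orbit).
Cycle lengths of π_72 on ℤ/161ℤ: [33, 33, 33, 33, 11, 11, 3, 3, 1]; 9 cycles in total.
sign(π) = (−1)^{n − #cycles} = (−1)^{161−9} = (−1)^152 = +1.
The Jacobi symbol (72|161) = +1 (Zolotarev) agrees.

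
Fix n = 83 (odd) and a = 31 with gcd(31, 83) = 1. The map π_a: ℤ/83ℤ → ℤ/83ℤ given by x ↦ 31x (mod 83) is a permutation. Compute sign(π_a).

+1

Trace 16: π^k(16) = [16, 81, 21, 70, 12, 40, 78] for k=0..6.
Cycle type of π: 41×2 + 1; total 3 cycles.
n − c = 83 − 3 = 80; sign = (−1)^80 = +1.
Check: (31/83) = +1 by Zolotarev.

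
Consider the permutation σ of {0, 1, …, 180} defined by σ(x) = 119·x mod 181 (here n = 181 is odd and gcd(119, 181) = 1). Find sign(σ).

+1

Trace 142: π^k(142) = [142, 65, 133, 80, 108, 1, 119] for k=0..6.
The orbit structure of x ↦ 119x mod 181: 11 orbits of sizes [18, 18, 18, 18, 18, 18, 18, 18, 18, 18, 1].
181 − 11 = 170 transpositions; sign(π) = (−1)^170 = +1.
Zolotarev: (119|181) = +1, matching the cycle-count sign.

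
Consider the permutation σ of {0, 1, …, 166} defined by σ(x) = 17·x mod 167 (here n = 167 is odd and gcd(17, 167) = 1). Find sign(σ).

-1

Orbit of 51 under x↦17x: [51, 32, 43, 63, 69, 4, 68]… (length divides ord_167(17)).
π_17 has 2 disjoint cycles with lengths [166, 1] on {0,…,166}.
167 − 2 = 165 transpositions; sign(π) = (−1)^165 = -1.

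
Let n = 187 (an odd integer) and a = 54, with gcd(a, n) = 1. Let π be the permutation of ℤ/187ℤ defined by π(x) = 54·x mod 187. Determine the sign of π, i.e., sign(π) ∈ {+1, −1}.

+1

Start at x=89: 89 → 131 → 155 → 142 → 1 → 54 → 111 → … (one orbit).
Cycle type of π: 16×11 + 2×5 + 1; total 17 cycles.
Σ(ℓ_i−1) = 187−17 = 170; sign = (−1)^170 = +1.
Zolotarev: (54|187) = +1, matching the cycle-count sign.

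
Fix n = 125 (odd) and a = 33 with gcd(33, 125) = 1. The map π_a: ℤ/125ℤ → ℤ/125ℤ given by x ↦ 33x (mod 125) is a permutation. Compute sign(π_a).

-1

Trace 59: π^k(59) = [59, 72, 1, 33, 89, 62, 46] for k=0..6.
4 cycles of lengths [100, 20, 4, 1].
4 cycles on 125: each ℓ→(−1)^(ℓ−1), product (−1)^121 = -1.
Zolotarev: (33|125) = -1, matching the cycle-count sign.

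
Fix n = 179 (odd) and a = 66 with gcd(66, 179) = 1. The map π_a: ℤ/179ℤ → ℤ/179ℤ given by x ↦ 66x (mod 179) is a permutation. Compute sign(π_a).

+1

Start at x=158: 158 → 46 → 172 → 75 → 117 → 25 → 39 → … (one orbit).
Decompose π into cycles: lengths [89, 89, 1] (3 cycles, including the fixed point 0).
Σ(ℓ_i−1) = 179−3 = 176; sign = (−1)^176 = +1.
Via Zolotarev, sign(π_{66}) = (66|179) = +1.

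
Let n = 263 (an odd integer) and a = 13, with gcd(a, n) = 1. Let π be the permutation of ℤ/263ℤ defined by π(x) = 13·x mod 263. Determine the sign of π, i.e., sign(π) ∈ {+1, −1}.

Orbit of 86 under x↦13x: [86, 66, 69, 108, 89, 105, 50]… (length divides ord_263(13)).
Decompose π into cycles: lengths [131, 131, 1] (3 cycles, including the fixed point 0).
n − c = 263 − 3 = 260; sign = (−1)^260 = +1.

+1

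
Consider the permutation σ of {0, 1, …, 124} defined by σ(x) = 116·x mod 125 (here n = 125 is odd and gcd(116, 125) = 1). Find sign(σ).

Trace 111: π^k(111) = [111, 1, 116, 81, 21, 61, 76] for k=0..6.
Decompose π into cycles: lengths [25, 25, 25, 25, 5, 5, 5, 5, 1, 1, 1, 1, 1] (13 cycles, including the fixed point 0).
With 13 cycles on 125 points, sign = (−1)^{125−13} = +1.
Via Zolotarev, sign(π_{116}) = (116|125) = +1.

+1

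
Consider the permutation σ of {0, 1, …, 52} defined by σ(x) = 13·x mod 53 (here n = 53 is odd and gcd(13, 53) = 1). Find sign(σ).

Trace 28: π^k(28) = [28, 46, 15, 36, 44, 42, 16] for k=0..6.
Cycle type of π: 13×4 + 1; total 5 cycles.
With 5 cycles on 53 points, sign = (−1)^{53−5} = +1.

+1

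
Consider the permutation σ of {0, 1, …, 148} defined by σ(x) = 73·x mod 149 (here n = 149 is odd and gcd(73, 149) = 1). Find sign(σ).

+1

Orbit of 30 under x↦73x: [30, 104, 142, 85, 96, 5, 67]… (length divides ord_149(73)).
The orbit structure of x ↦ 73x mod 149: 5 orbits of sizes [37, 37, 37, 37, 1].
149 − 5 = 144 transpositions; sign(π) = (−1)^144 = +1.
The Jacobi symbol (73|149) = +1 (Zolotarev) agrees.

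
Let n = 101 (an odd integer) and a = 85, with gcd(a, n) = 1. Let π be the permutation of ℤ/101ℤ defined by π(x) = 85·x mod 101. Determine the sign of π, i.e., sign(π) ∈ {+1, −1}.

Start at x=92: 92 → 43 → 19 → 100 → 16 → 47 → 56 → … (one orbit).
Decompose π into cycles: lengths [50, 50, 1] (3 cycles, including the fixed point 0).
n − c = 101 − 3 = 98; sign = (−1)^98 = +1.
(85|101)_J = +1 (Zolotarev's lemma cross-check).

+1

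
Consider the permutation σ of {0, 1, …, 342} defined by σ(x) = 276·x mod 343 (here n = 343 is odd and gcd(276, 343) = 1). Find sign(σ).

-1

Start at x=178: 178 → 79 → 195 → 312 → 19 → 99 → 227 → … (one orbit).
Cycle type of π: 42×7 + 6×8 + 1; total 16 cycles.
Σ(ℓ_i−1) = 343−16 = 327; sign = (−1)^327 = -1.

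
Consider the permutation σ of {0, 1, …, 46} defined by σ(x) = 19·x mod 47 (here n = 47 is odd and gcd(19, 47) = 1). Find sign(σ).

-1

Start at x=45: 45 → 9 → 30 → 6 → 20 → 4 → 29 → … (one orbit).
Cycle lengths of π_19 on ℤ/47ℤ: [46, 1]; 2 cycles in total.
With 2 cycles on 47 points, sign = (−1)^{47−2} = -1.
(19|47)_J = -1 (Zolotarev's lemma cross-check).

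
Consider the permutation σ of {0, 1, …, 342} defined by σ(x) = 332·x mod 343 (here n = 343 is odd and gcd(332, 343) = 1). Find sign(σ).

-1

Trace 102: π^k(102) = [102, 250, 337, 66, 303, 97, 305] for k=0..6.
The orbit structure of x ↦ 332x mod 343: 4 orbits of sizes [294, 42, 6, 1].
Σ(ℓ_i−1) = 343−4 = 339; sign = (−1)^339 = -1.
Via Zolotarev, sign(π_{332}) = (332|343) = -1.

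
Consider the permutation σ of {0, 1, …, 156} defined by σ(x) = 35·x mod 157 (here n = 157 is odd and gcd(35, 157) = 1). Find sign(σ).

+1

Orbit of 17 under x↦35x: [17, 124, 101, 81, 9, 1, 35]… (length divides ord_157(35)).
Decompose π into cycles: lengths [39, 39, 39, 39, 1] (5 cycles, including the fixed point 0).
Σ(ℓ_i−1) = 157−5 = 152; sign = (−1)^152 = +1.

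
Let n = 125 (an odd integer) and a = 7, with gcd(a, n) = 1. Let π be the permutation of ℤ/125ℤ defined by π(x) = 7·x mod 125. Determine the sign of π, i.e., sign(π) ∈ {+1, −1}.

Orbit of 57 under x↦7x: [57, 24, 43, 51, 107, 124, 118]… (length divides ord_125(7)).
Cycle type of π: 20×5 + 4×6 + 1; total 12 cycles.
125 − 12 = 113 transpositions; sign(π) = (−1)^113 = -1.
Via Zolotarev, sign(π_{7}) = (7|125) = -1.

-1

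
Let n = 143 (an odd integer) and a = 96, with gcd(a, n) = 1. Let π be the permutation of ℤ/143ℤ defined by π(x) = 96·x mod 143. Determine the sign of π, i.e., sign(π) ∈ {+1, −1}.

+1

Trace 109: π^k(109) = [109, 25, 112, 27, 18, 12, 8] for k=0..6.
Cycle type of π: 20×6 + 10 + 4×3 + 1; total 11 cycles.
sign(π) = (−1)^{n − #cycles} = (−1)^{143−11} = (−1)^132 = +1.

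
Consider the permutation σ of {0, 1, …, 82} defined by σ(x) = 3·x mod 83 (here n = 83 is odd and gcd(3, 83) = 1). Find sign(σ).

+1

Start at x=36: 36 → 25 → 75 → 59 → 11 → 33 → 16 → … (one orbit).
3 cycles of lengths [41, 41, 1].
Σ(ℓ_i−1) = 83−3 = 80; sign = (−1)^80 = +1.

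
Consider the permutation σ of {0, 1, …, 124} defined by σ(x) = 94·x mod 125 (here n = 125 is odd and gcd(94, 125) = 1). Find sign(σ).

+1

Trace 96: π^k(96) = [96, 24, 6, 64, 16, 4, 1] for k=0..6.
The orbit structure of x ↦ 94x mod 125: 7 orbits of sizes [50, 50, 10, 10, 2, 2, 1].
n − c = 125 − 7 = 118; sign = (−1)^118 = +1.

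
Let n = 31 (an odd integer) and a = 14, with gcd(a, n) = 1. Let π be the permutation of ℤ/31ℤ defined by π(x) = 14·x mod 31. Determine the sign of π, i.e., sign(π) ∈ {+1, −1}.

Trace 25: π^k(25) = [25, 9, 2, 28, 20, 1, 14] for k=0..6.
The orbit structure of x ↦ 14x mod 31: 3 orbits of sizes [15, 15, 1].
3 cycles on 31: each ℓ→(−1)^(ℓ−1), product (−1)^28 = +1.

+1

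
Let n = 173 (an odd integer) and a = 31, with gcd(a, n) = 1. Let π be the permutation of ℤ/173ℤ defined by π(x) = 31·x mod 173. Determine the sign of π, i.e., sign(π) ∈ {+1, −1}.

+1

Start at x=121: 121 → 118 → 25 → 83 → 151 → 10 → 137 → … (one orbit).
Decompose π into cycles: lengths [86, 86, 1] (3 cycles, including the fixed point 0).
n − c = 173 − 3 = 170; sign = (−1)^170 = +1.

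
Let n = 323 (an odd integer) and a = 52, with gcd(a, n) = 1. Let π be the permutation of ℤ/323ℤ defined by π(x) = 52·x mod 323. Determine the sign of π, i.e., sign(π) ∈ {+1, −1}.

-1

Orbit of 256 under x↦52x: [256, 69, 35, 205, 1, 52, 120]… (length divides ord_323(52)).
Cycle type of π: 18×17 + 1×17; total 34 cycles.
34 cycles on 323: each ℓ→(−1)^(ℓ−1), product (−1)^289 = -1.
The Jacobi symbol (52|323) = -1 (Zolotarev) agrees.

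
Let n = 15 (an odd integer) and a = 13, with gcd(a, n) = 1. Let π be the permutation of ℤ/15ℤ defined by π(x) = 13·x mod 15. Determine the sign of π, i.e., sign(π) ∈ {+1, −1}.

Orbit of 7 under x↦13x: [7, 1, 13, 4]… (length divides ord_15(13)).
Decompose π into cycles: lengths [4, 4, 4, 1, 1, 1] (6 cycles, including the fixed point 0).
With 6 cycles on 15 points, sign = (−1)^{15−6} = -1.
Check: (13/15) = -1 by Zolotarev.

-1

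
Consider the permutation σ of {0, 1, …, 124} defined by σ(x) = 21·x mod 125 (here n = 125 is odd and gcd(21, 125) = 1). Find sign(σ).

+1

Trace 61: π^k(61) = [61, 31, 26, 46, 91, 36, 6] for k=0..6.
13 cycles of lengths [25, 25, 25, 25, 5, 5, 5, 5, 1, 1, 1, 1, 1].
125 − 13 = 112 transpositions; sign(π) = (−1)^112 = +1.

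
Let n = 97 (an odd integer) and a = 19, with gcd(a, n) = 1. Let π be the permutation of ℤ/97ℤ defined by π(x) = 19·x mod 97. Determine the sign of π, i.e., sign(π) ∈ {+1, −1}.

-1

Start at x=50: 50 → 77 → 8 → 55 → 75 → 67 → 12 → … (one orbit).
Cycle type of π: 32×3 + 1; total 4 cycles.
sign(π) = (−1)^{n − #cycles} = (−1)^{97−4} = (−1)^93 = -1.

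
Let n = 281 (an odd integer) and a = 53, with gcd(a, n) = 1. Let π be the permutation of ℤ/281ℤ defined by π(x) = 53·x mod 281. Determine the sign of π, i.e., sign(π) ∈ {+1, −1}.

+1

Trace 53: π^k(53) = [53, 280, 228, 1] for k=0..3.
π_53 has 71 disjoint cycles with lengths [4, 4, 4, 4, 4, 4, 4, 4, 4, 4, 4, 4, 4, 4, 4, 4, 4, 4, 4, 4, 4, 4, 4, 4, 4, 4, 4, 4, 4, 4, 4, 4, 4, 4, 4, 4, 4, 4, 4, 4, 4, 4, 4, 4, 4, 4, 4, 4, 4, 4, 4, 4, 4, 4, 4, 4, 4, 4, 4, 4, 4, 4, 4, 4, 4, 4, 4, 4, 4, 4, 1] on {0,…,280}.
71 cycles on 281: each ℓ→(−1)^(ℓ−1), product (−1)^210 = +1.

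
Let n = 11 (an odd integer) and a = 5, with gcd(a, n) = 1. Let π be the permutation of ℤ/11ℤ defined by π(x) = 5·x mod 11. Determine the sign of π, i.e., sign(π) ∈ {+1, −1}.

Orbit of 1 under x↦5x: [1, 5, 3, 4, 9]… (length divides ord_11(5)).
Cycle lengths of π_5 on ℤ/11ℤ: [5, 5, 1]; 3 cycles in total.
11 − 3 = 8 transpositions; sign(π) = (−1)^8 = +1.

+1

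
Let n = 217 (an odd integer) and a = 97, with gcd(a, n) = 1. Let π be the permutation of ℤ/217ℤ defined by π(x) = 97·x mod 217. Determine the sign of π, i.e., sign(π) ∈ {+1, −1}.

-1

Trace 190: π^k(190) = [190, 202, 64, 132, 1, 97, 78] for k=0..6.
Cycle lengths of π_97 on ℤ/217ℤ: [10, 10, 10, 10, 10, 10, 10, 10, 10, 10, 10, 10, 10, 10, 10, 10, 10, 10, 5, 5, 5, 5, 5, 5, 2, 2, 2, 1]; 28 cycles in total.
With 28 cycles on 217 points, sign = (−1)^{217−28} = -1.
(97|217)_J = -1 (Zolotarev's lemma cross-check).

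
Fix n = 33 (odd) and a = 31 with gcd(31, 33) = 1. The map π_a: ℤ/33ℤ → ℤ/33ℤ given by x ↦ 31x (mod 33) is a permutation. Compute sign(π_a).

+1

Orbit of 31 under x↦31x: [31, 4, 25, 16, 1]… (length divides ord_33(31)).
Decompose π into cycles: lengths [5, 5, 5, 5, 5, 5, 1, 1, 1] (9 cycles, including the fixed point 0).
sign(π) = (−1)^{n − #cycles} = (−1)^{33−9} = (−1)^24 = +1.
Zolotarev: (31|33) = +1, matching the cycle-count sign.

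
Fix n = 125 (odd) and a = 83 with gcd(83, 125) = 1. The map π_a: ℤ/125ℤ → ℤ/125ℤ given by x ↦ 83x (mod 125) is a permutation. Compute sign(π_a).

Start at x=87: 87 → 96 → 93 → 94 → 52 → 66 → 103 → … (one orbit).
4 cycles of lengths [100, 20, 4, 1].
Σ(ℓ_i−1) = 125−4 = 121; sign = (−1)^121 = -1.

-1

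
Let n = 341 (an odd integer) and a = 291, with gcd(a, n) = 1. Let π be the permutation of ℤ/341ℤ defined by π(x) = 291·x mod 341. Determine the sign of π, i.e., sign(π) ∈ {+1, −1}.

-1

Orbit of 69 under x↦291x: [69, 301, 295, 254, 258, 58, 169]… (length divides ord_341(291)).
Cycle lengths of π_291 on ℤ/341ℤ: [30, 30, 30, 30, 30, 30, 30, 30, 30, 30, 30, 5, 5, 1]; 14 cycles in total.
Σ(ℓ_i−1) = 341−14 = 327; sign = (−1)^327 = -1.
(291|341)_J = -1 (Zolotarev's lemma cross-check).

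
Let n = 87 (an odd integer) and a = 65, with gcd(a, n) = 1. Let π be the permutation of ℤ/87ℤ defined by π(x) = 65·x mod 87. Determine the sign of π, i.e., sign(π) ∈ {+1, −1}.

-1

Trace 59: π^k(59) = [59, 7, 20, 82, 23, 16, 83] for k=0..6.
Cycle lengths of π_65 on ℤ/87ℤ: [14, 14, 14, 14, 7, 7, 7, 7, 2, 1]; 10 cycles in total.
Σ(ℓ_i−1) = 87−10 = 77; sign = (−1)^77 = -1.
The Jacobi symbol (65|87) = -1 (Zolotarev) agrees.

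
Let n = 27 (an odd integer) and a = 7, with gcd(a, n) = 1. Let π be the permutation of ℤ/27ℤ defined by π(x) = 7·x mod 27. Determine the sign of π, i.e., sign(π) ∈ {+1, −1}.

Trace 10: π^k(10) = [10, 16, 4, 1, 7, 22, 19] for k=0..6.
The orbit structure of x ↦ 7x mod 27: 7 orbits of sizes [9, 9, 3, 3, 1, 1, 1].
Σ(ℓ_i−1) = 27−7 = 20; sign = (−1)^20 = +1.

+1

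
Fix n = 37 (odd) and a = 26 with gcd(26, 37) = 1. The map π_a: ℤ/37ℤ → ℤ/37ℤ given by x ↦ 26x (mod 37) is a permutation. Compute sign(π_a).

+1

Orbit of 10 under x↦26x: [10, 1, 26]… (length divides ord_37(26)).
π_26 has 13 disjoint cycles with lengths [3, 3, 3, 3, 3, 3, 3, 3, 3, 3, 3, 3, 1] on {0,…,36}.
sign(π) = (−1)^{n − #cycles} = (−1)^{37−13} = (−1)^24 = +1.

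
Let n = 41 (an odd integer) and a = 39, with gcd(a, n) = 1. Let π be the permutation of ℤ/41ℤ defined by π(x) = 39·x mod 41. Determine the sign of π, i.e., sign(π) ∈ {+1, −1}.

+1

Start at x=23: 23 → 36 → 10 → 21 → 40 → 2 → 37 → … (one orbit).
3 cycles of lengths [20, 20, 1].
41 − 3 = 38 transpositions; sign(π) = (−1)^38 = +1.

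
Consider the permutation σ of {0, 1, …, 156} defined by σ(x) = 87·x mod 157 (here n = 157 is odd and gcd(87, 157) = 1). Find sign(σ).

-1

Orbit of 133 under x↦87x: [133, 110, 150, 19, 83, 156, 70]… (length divides ord_157(87)).
Cycle type of π: 156 + 1; total 2 cycles.
sign(π) = (−1)^{n − #cycles} = (−1)^{157−2} = (−1)^155 = -1.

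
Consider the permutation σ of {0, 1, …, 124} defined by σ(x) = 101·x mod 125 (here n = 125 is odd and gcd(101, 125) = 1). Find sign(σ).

+1

Start at x=1: 1 → 101 → 76 → 51 → 26 → 1 (one orbit).
The orbit structure of x ↦ 101x mod 125: 45 orbits of sizes [5, 5, 5, 5, 5, 5, 5, 5, 5, 5, 5, 5, 5, 5, 5, 5, 5, 5, 5, 5, 1, 1, 1, 1, 1, 1, 1, 1, 1, 1, 1, 1, 1, 1, 1, 1, 1, 1, 1, 1, 1, 1, 1, 1, 1].
n − c = 125 − 45 = 80; sign = (−1)^80 = +1.
Zolotarev: (101|125) = +1, matching the cycle-count sign.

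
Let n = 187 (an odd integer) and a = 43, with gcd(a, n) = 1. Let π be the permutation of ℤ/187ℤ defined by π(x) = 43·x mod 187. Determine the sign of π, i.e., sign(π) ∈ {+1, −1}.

-1

Start at x=76: 76 → 89 → 87 → 1 → 43 → 166 → 32 → … (one orbit).
Cycle type of π: 8×22 + 2×5 + 1; total 28 cycles.
n − c = 187 − 28 = 159; sign = (−1)^159 = -1.
Check: (43/187) = -1 by Zolotarev.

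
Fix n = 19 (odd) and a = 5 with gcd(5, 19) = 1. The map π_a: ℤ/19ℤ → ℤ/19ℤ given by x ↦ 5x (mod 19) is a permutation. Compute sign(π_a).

Orbit of 4 under x↦5x: [4, 1, 5, 6, 11, 17, 9]… (length divides ord_19(5)).
Decompose π into cycles: lengths [9, 9, 1] (3 cycles, including the fixed point 0).
3 cycles on 19: each ℓ→(−1)^(ℓ−1), product (−1)^16 = +1.

+1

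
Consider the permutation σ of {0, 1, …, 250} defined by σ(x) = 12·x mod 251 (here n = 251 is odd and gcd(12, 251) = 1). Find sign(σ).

Orbit of 225 under x↦12x: [225, 190, 21, 1, 12, 144, 222]… (length divides ord_251(12)).
The orbit structure of x ↦ 12x mod 251: 3 orbits of sizes [125, 125, 1].
sign(π) = (−1)^{n − #cycles} = (−1)^{251−3} = (−1)^248 = +1.
The Jacobi symbol (12|251) = +1 (Zolotarev) agrees.

+1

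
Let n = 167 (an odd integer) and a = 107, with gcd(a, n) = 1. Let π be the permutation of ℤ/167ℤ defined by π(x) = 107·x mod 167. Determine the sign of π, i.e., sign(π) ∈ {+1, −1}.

+1

Orbit of 56 under x↦107x: [56, 147, 31, 144, 44, 32, 84]… (length divides ord_167(107)).
The orbit structure of x ↦ 107x mod 167: 3 orbits of sizes [83, 83, 1].
sign(π) = (−1)^{n − #cycles} = (−1)^{167−3} = (−1)^164 = +1.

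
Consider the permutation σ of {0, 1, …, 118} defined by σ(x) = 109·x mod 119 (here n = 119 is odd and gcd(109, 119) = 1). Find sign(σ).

-1

Orbit of 113 under x↦109x: [113, 60, 114, 50, 95, 2, 99]… (length divides ord_119(109)).
Cycle lengths of π_109 on ℤ/119ℤ: [48, 48, 16, 3, 3, 1]; 6 cycles in total.
Σ(ℓ_i−1) = 119−6 = 113; sign = (−1)^113 = -1.
The Jacobi symbol (109|119) = -1 (Zolotarev) agrees.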